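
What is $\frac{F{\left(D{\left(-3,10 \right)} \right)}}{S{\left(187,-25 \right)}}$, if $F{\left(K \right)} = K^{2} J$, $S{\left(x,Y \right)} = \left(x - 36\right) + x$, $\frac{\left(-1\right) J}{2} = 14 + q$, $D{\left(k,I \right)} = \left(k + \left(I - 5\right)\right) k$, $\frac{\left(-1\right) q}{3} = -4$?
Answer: $- \frac{72}{13} \approx -5.5385$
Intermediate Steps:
$q = 12$ ($q = \left(-3\right) \left(-4\right) = 12$)
$D{\left(k,I \right)} = k \left(-5 + I + k\right)$ ($D{\left(k,I \right)} = \left(k + \left(I - 5\right)\right) k = \left(k + \left(-5 + I\right)\right) k = \left(-5 + I + k\right) k = k \left(-5 + I + k\right)$)
$J = -52$ ($J = - 2 \left(14 + 12\right) = \left(-2\right) 26 = -52$)
$S{\left(x,Y \right)} = -36 + 2 x$ ($S{\left(x,Y \right)} = \left(-36 + x\right) + x = -36 + 2 x$)
$F{\left(K \right)} = - 52 K^{2}$ ($F{\left(K \right)} = K^{2} \left(-52\right) = - 52 K^{2}$)
$\frac{F{\left(D{\left(-3,10 \right)} \right)}}{S{\left(187,-25 \right)}} = \frac{\left(-52\right) \left(- 3 \left(-5 + 10 - 3\right)\right)^{2}}{-36 + 2 \cdot 187} = \frac{\left(-52\right) \left(\left(-3\right) 2\right)^{2}}{-36 + 374} = \frac{\left(-52\right) \left(-6\right)^{2}}{338} = \left(-52\right) 36 \cdot \frac{1}{338} = \left(-1872\right) \frac{1}{338} = - \frac{72}{13}$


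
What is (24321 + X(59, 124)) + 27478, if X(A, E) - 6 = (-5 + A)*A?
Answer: 54991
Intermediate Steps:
X(A, E) = 6 + A*(-5 + A) (X(A, E) = 6 + (-5 + A)*A = 6 + A*(-5 + A))
(24321 + X(59, 124)) + 27478 = (24321 + (6 + 59**2 - 5*59)) + 27478 = (24321 + (6 + 3481 - 295)) + 27478 = (24321 + 3192) + 27478 = 27513 + 27478 = 54991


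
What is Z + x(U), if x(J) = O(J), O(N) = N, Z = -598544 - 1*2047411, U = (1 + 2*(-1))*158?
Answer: -2646113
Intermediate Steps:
U = -158 (U = (1 - 2)*158 = -1*158 = -158)
Z = -2645955 (Z = -598544 - 2047411 = -2645955)
x(J) = J
Z + x(U) = -2645955 - 158 = -2646113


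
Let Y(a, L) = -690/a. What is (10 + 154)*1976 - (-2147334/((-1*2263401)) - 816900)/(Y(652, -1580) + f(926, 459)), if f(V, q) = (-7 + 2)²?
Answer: 301315647291716/841230705 ≈ 3.5818e+5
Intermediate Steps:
f(V, q) = 25 (f(V, q) = (-5)² = 25)
(10 + 154)*1976 - (-2147334/((-1*2263401)) - 816900)/(Y(652, -1580) + f(926, 459)) = (10 + 154)*1976 - (-2147334/((-1*2263401)) - 816900)/(-690/652 + 25) = 164*1976 - (-2147334/(-2263401) - 816900)/(-690*1/652 + 25) = 324064 - (-2147334*(-1/2263401) - 816900)/(-345/326 + 25) = 324064 - (102254/107781 - 816900)/7805/326 = 324064 - (-88046196646)*326/(107781*7805) = 324064 - 1*(-28703060106596/841230705) = 324064 + 28703060106596/841230705 = 301315647291716/841230705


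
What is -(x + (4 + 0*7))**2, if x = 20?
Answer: -576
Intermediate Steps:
-(x + (4 + 0*7))**2 = -(20 + (4 + 0*7))**2 = -(20 + (4 + 0))**2 = -(20 + 4)**2 = -1*24**2 = -1*576 = -576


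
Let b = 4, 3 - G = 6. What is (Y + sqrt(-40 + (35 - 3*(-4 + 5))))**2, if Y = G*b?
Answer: 136 - 48*I*sqrt(2) ≈ 136.0 - 67.882*I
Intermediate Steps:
G = -3 (G = 3 - 1*6 = 3 - 6 = -3)
Y = -12 (Y = -3*4 = -12)
(Y + sqrt(-40 + (35 - 3*(-4 + 5))))**2 = (-12 + sqrt(-40 + (35 - 3*(-4 + 5))))**2 = (-12 + sqrt(-40 + (35 - 3)))**2 = (-12 + sqrt(-40 + 32))**2 = (-12 + sqrt(-8))**2 = (-12 + 2*I*sqrt(2))**2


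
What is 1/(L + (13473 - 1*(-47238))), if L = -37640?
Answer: 1/23071 ≈ 4.3344e-5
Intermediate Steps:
1/(L + (13473 - 1*(-47238))) = 1/(-37640 + (13473 - 1*(-47238))) = 1/(-37640 + (13473 + 47238)) = 1/(-37640 + 60711) = 1/23071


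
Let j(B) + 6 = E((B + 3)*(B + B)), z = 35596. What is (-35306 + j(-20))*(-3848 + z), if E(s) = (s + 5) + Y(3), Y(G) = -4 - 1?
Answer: -1099496736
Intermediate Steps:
Y(G) = -5
E(s) = s (E(s) = (s + 5) - 5 = (5 + s) - 5 = s)
j(B) = -6 + 2*B*(3 + B) (j(B) = -6 + (B + 3)*(B + B) = -6 + (3 + B)*(2*B) = -6 + 2*B*(3 + B))
(-35306 + j(-20))*(-3848 + z) = (-35306 + (-6 + 2*(-20)*(3 - 20)))*(-3848 + 35596) = (-35306 + (-6 + 2*(-20)*(-17)))*31748 = (-35306 + (-6 + 680))*31748 = (-35306 + 674)*31748 = -34632*31748 = -1099496736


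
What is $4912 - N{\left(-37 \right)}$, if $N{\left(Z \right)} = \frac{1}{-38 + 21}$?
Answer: $\frac{83505}{17} \approx 4912.1$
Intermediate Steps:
$N{\left(Z \right)} = - \frac{1}{17}$ ($N{\left(Z \right)} = \frac{1}{-17} = - \frac{1}{17}$)
$4912 - N{\left(-37 \right)} = 4912 - - \frac{1}{17} = 4912 + \frac{1}{17} = \frac{83505}{17}$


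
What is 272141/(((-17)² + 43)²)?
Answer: 272141/110224 ≈ 2.4690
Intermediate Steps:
272141/(((-17)² + 43)²) = 272141/((289 + 43)²) = 272141/(332²) = 272141/110224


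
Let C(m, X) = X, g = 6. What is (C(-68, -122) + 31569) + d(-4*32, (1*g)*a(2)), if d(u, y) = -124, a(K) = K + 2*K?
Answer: 31323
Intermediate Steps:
a(K) = 3*K
(C(-68, -122) + 31569) + d(-4*32, (1*g)*a(2)) = (-122 + 31569) - 124 = 31447 - 124 = 31323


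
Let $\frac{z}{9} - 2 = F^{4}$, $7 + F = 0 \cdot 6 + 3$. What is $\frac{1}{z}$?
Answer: $\frac{1}{2322} \approx 0.00043066$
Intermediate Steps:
$F = -4$ ($F = -7 + \left(0 \cdot 6 + 3\right) = -7 + \left(0 + 3\right) = -7 + 3 = -4$)
$z = 2322$ ($z = 18 + 9 \left(-4\right)^{4} = 18 + 9 \cdot 256 = 18 + 2304 = 2322$)
$\frac{1}{z} = \frac{1}{2322}$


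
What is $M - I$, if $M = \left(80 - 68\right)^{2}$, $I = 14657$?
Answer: $-14513$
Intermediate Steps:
$M = 144$ ($M = 12^{2} = 144$)
$M - I = 144 - 14657 = -14513$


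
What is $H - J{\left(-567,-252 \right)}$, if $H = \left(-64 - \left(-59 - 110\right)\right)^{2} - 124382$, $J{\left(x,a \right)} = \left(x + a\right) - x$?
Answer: $-113105$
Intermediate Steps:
$J{\left(x,a \right)} = a$ ($J{\left(x,a \right)} = \left(a + x\right) - x = a$)
$H = -113357$ ($H = \left(-64 - \left(-59 - 110\right)\right)^{2} - 124382 = \left(-64 - -169\right)^{2} - 124382 = \left(-64 + 169\right)^{2} - 124382 = 105^{2} - 124382 = 11025 - 124382 = -113357$)
$H - J{\left(-567,-252 \right)} = -113357 - -252 = -113357 + 252 = -113105$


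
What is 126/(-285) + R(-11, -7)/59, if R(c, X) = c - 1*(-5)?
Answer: -3048/5605 ≈ -0.54380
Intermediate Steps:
R(c, X) = 5 + c (R(c, X) = c + 5 = 5 + c)
126/(-285) + R(-11, -7)/59 = 126/(-285) + (5 - 11)/59 = 126*(-1/285) - 6*1/59 = -42/95 - 6/59 = -3048/5605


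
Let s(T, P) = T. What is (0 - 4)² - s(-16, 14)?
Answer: 32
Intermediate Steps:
(0 - 4)² - s(-16, 14) = (0 - 4)² - 1*(-16) = (-4)² + 16 = 16 + 16 = 32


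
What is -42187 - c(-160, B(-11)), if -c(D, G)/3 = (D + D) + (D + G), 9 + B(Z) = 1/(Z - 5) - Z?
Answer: -697939/16 ≈ -43621.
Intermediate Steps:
B(Z) = -9 + 1/(-5 + Z) - Z (B(Z) = -9 + (1/(Z - 5) - Z) = -9 + (1/(-5 + Z) - Z) = -9 + 1/(-5 + Z) - Z)
c(D, G) = -9*D - 3*G (c(D, G) = -3*((D + D) + (D + G)) = -3*(2*D + (D + G)) = -3*(G + 3*D) = -9*D - 3*G)
-42187 - c(-160, B(-11)) = -42187 - (-9*(-160) - 3*(46 - 1*(-11)**2 - 4*(-11))/(-5 - 11)) = -42187 - (1440 - 3*(46 - 1*121 + 44)/(-16)) = -42187 - (1440 - (-3)*(46 - 121 + 44)/16) = -42187 - (1440 - (-3)*(-31)/16) = -42187 - (1440 - 3*31/16) = -42187 - (1440 - 93/16) = -42187 - 1*22947/16 = -42187 - 22947/16 = -697939/16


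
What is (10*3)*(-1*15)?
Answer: -450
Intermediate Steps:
(10*3)*(-1*15) = 30*(-15) = -450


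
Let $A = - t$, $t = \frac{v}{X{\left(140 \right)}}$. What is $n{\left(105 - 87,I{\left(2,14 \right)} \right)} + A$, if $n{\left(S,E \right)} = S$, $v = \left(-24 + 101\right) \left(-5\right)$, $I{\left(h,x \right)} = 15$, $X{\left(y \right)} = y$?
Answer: $\frac{83}{4} \approx 20.75$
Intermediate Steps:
$v = -385$ ($v = 77 \left(-5\right) = -385$)
$t = - \frac{11}{4}$ ($t = - \frac{385}{140} = \left(-385\right) \frac{1}{140} = - \frac{11}{4} \approx -2.75$)
$A = \frac{11}{4}$ ($A = \left(-1\right) \left(- \frac{11}{4}\right) = \frac{11}{4} \approx 2.75$)
$n{\left(105 - 87,I{\left(2,14 \right)} \right)} + A = \left(105 - 87\right) + \frac{11}{4} = 18 + \frac{11}{4} = \frac{83}{4}$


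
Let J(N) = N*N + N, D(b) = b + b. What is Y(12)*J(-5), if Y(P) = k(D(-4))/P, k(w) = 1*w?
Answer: -40/3 ≈ -13.333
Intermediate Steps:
D(b) = 2*b
k(w) = w
Y(P) = -8/P (Y(P) = (2*(-4))/P = -8/P)
J(N) = N + N**2 (J(N) = N**2 + N = N + N**2)
Y(12)*J(-5) = (-8/12)*(-5*(1 - 5)) = (-8*1/12)*(-5*(-4)) = -2/3*20 = -40/3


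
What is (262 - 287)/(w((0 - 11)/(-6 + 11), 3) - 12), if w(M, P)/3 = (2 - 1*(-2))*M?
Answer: 125/192 ≈ 0.65104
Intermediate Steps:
w(M, P) = 12*M (w(M, P) = 3*((2 - 1*(-2))*M) = 3*((2 + 2)*M) = 3*(4*M) = 12*M)
(262 - 287)/(w((0 - 11)/(-6 + 11), 3) - 12) = (262 - 287)/(12*((0 - 11)/(-6 + 11)) - 12) = -25/(12*(-11/5) - 12) = -25/(-132/5 - 12) = -25/(-192/5) = -25*(-5/192) = 125/192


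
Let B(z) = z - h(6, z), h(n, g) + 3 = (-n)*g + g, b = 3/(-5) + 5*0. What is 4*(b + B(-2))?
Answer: -192/5 ≈ -38.400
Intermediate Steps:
b = -3/5 (b = 3*(-1/5) + 0 = -3/5 + 0 = -3/5 ≈ -0.60000)
h(n, g) = -3 + g - g*n (h(n, g) = -3 + ((-n)*g + g) = -3 + (-g*n + g) = -3 + (g - g*n) = -3 + g - g*n)
B(z) = 3 + 6*z (B(z) = z - (-3 + z - 1*z*6) = z - (-3 + z - 6*z) = z - (-3 - 5*z) = z + (3 + 5*z) = 3 + 6*z)
4*(b + B(-2)) = 4*(-3/5 + (3 + 6*(-2))) = 4*(-3/5 + (3 - 12)) = 4*(-3/5 - 9) = 4*(-48/5) = -192/5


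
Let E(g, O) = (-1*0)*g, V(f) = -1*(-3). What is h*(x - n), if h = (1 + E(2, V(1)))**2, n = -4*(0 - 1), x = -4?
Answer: -8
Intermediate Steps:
n = 4 (n = -4*(-1) = 4)
V(f) = 3
E(g, O) = 0 (E(g, O) = 0*g = 0)
h = 1 (h = (1 + 0)**2 = 1**2 = 1)
h*(x - n) = 1*(-4 - 1*4) = 1*(-4 - 4) = 1*(-8) = -8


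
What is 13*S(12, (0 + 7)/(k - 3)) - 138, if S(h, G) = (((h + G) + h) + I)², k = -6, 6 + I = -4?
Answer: 172915/81 ≈ 2134.8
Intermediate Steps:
I = -10 (I = -6 - 4 = -10)
S(h, G) = (-10 + G + 2*h)² (S(h, G) = (((h + G) + h) - 10)² = (((G + h) + h) - 10)² = ((G + 2*h) - 10)² = (-10 + G + 2*h)²)
13*S(12, (0 + 7)/(k - 3)) - 138 = 13*(-10 + (0 + 7)/(-6 - 3) + 2*12)² - 138 = 13*(-10 + 7/(-9) + 24)² - 138 = 13*(-10 + 7*(-⅑) + 24)² - 138 = 13*(-10 - 7/9 + 24)² - 138 = 13*(119/9)² - 138 = 13*(14161/81) - 138 = 184093/81 - 138 = 172915/81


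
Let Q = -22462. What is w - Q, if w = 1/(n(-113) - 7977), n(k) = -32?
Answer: 179898157/8009 ≈ 22462.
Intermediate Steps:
w = -1/8009 (w = 1/(-32 - 7977) = 1/(-8009) = -1/8009 ≈ -0.00012486)
w - Q = -1/8009 - 1*(-22462) = -1/8009 + 22462 = 179898157/8009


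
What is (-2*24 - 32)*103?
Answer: -8240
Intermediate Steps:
(-2*24 - 32)*103 = (-48 - 32)*103 = -80*103 = -8240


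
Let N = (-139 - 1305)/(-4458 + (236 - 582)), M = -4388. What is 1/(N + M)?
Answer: -1201/5269627 ≈ -0.00022791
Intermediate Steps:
N = 361/1201 (N = -1444/(-4458 - 346) = -1444/(-4804) = -1444*(-1/4804) = 361/1201 ≈ 0.30058)
1/(N + M) = 1/(361/1201 - 4388) = 1/(-5269627/1201) = -1201/5269627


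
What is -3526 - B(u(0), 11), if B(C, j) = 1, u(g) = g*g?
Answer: -3527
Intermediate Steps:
u(g) = g²
-3526 - B(u(0), 11) = -3526 - 1*1 = -3526 - 1 = -3527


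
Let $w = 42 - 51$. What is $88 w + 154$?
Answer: $-638$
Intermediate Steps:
$w = -9$
$88 w + 154 = 88 \left(-9\right) + 154 = -792 + 154 = -638$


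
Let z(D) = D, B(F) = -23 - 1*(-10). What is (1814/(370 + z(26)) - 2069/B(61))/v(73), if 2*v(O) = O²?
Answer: 421453/6858423 ≈ 0.061450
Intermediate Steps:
B(F) = -13 (B(F) = -23 + 10 = -13)
v(O) = O²/2
(1814/(370 + z(26)) - 2069/B(61))/v(73) = (1814/(370 + 26) - 2069/(-13))/(((½)*73²)) = (1814/396 - 2069*(-1/13))/(((½)*5329)) = (1814*(1/396) + 2069/13)/(5329/2) = (907/198 + 2069/13)*(2/5329) = (421453/2574)*(2/5329) = 421453/6858423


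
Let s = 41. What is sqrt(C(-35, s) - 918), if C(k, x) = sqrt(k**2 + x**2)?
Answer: sqrt(-918 + sqrt(2906)) ≈ 29.395*I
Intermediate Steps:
sqrt(C(-35, s) - 918) = sqrt(sqrt((-35)**2 + 41**2) - 918) = sqrt(sqrt(1225 + 1681) - 918) = sqrt(sqrt(2906) - 918) = sqrt(-918 + sqrt(2906))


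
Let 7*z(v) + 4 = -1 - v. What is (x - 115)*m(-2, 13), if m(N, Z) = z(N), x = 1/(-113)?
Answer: 38988/791 ≈ 49.289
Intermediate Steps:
x = -1/113 ≈ -0.0088496
z(v) = -5/7 - v/7 (z(v) = -4/7 + (-1 - v)/7 = -4/7 + (-⅐ - v/7) = -5/7 - v/7)
m(N, Z) = -5/7 - N/7
(x - 115)*m(-2, 13) = (-1/113 - 115)*(-5/7 - ⅐*(-2)) = -12996*(-5/7 + 2/7)/113 = -12996/113*(-3/7) = 38988/791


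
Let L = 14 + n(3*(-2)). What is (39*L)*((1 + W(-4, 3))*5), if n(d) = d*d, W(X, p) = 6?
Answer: 68250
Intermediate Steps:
n(d) = d²
L = 50 (L = 14 + (3*(-2))² = 14 + (-6)² = 14 + 36 = 50)
(39*L)*((1 + W(-4, 3))*5) = (39*50)*((1 + 6)*5) = 1950*(7*5) = 1950*35 = 68250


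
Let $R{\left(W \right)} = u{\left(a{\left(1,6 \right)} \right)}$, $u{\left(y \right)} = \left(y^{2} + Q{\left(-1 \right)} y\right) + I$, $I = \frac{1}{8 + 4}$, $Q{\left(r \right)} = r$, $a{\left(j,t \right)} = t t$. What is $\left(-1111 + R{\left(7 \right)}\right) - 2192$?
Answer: $- \frac{24515}{12} \approx -2042.9$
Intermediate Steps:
$a{\left(j,t \right)} = t^{2}$
$I = \frac{1}{12} \approx 0.083333$
$u{\left(y \right)} = \frac{1}{12} + y^{2} - y$ ($u{\left(y \right)} = \left(y^{2} - y\right) + \frac{1}{12} = \frac{1}{12} + y^{2} - y$)
$R{\left(W \right)} = \frac{15121}{12}$ ($R{\left(W \right)} = \frac{1}{12} + \left(6^{2}\right)^{2} - 6^{2} = \frac{1}{12} + 36^{2} - 36 = \frac{1}{12} + 1296 - 36 = \frac{15121}{12}$)
$\left(-1111 + R{\left(7 \right)}\right) - 2192 = \left(-1111 + \frac{15121}{12}\right) - 2192 = \frac{1789}{12} - 2192 = - \frac{24515}{12}$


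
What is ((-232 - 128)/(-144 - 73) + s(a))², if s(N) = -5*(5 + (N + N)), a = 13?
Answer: 1107225625/47089 ≈ 23513.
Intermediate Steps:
s(N) = -25 - 10*N (s(N) = -5*(5 + 2*N) = -25 - 10*N)
((-232 - 128)/(-144 - 73) + s(a))² = ((-232 - 128)/(-144 - 73) + (-25 - 10*13))² = (-360/(-217) + (-25 - 130))² = (-360*(-1/217) - 155)² = (360/217 - 155)² = (-33275/217)² = 1107225625/47089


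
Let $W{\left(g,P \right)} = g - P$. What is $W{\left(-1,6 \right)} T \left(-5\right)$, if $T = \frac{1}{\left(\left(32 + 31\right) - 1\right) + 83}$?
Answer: $\frac{7}{29} \approx 0.24138$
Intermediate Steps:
$T = \frac{1}{145}$ ($T = \frac{1}{\left(63 - 1\right) + 83} = \frac{1}{62 + 83} = \frac{1}{145} \approx 0.0068966$)
$W{\left(-1,6 \right)} T \left(-5\right) = \left(-1 - 6\right) \frac{1}{145} \left(-5\right) = \left(-7\right) \frac{1}{145} \left(-5\right) = \left(- \frac{7}{145}\right) \left(-5\right) = \frac{7}{29}$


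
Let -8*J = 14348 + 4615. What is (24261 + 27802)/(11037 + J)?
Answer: 37864/6303 ≈ 6.0073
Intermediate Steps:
J = -18963/8 (J = -(14348 + 4615)/8 = -1/8*18963 = -18963/8 ≈ -2370.4)
(24261 + 27802)/(11037 + J) = (24261 + 27802)/(11037 - 18963/8) = 52063/(69333/8) = 52063*(8/69333) = 37864/6303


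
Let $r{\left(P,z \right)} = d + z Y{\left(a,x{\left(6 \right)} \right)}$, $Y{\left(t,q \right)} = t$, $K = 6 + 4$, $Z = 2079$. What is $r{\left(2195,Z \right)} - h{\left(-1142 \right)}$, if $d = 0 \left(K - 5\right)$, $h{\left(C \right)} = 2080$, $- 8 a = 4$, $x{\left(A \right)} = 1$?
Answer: $- \frac{6239}{2} \approx -3119.5$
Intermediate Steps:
$a = - \frac{1}{2}$ ($a = \left(- \frac{1}{8}\right) 4 = - \frac{1}{2} \approx -0.5$)
$K = 10$
$d = 0$ ($d = 0 \left(10 - 5\right) = 0 \cdot 5 = 0$)
$r{\left(P,z \right)} = - \frac{z}{2}$ ($r{\left(P,z \right)} = 0 + z \left(- \frac{1}{2}\right) = 0 - \frac{z}{2} = - \frac{z}{2}$)
$r{\left(2195,Z \right)} - h{\left(-1142 \right)} = \left(- \frac{1}{2}\right) 2079 - 2080 = - \frac{2079}{2} - 2080 = - \frac{6239}{2}$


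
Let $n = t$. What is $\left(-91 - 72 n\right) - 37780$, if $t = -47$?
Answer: $-34487$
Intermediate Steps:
$n = -47$
$\left(-91 - 72 n\right) - 37780 = \left(-91 - -3384\right) - 37780 = \left(-91 + 3384\right) - 37780 = 3293 - 37780 = -34487$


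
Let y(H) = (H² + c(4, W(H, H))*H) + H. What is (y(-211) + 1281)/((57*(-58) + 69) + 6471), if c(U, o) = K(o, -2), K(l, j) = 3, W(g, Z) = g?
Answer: 7493/539 ≈ 13.902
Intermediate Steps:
c(U, o) = 3
y(H) = H² + 4*H (y(H) = (H² + 3*H) + H = H² + 4*H)
(y(-211) + 1281)/((57*(-58) + 69) + 6471) = (-211*(4 - 211) + 1281)/((57*(-58) + 69) + 6471) = (-211*(-207) + 1281)/((-3306 + 69) + 6471) = (43677 + 1281)/(-3237 + 6471) = 44958/3234 = 44958*(1/3234) = 7493/539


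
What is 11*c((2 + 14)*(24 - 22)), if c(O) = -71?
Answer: -781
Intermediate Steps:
11*c((2 + 14)*(24 - 22)) = 11*(-71) = -781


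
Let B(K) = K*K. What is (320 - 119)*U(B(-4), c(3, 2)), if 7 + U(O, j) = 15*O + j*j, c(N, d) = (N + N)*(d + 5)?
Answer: 401397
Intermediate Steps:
c(N, d) = 2*N*(5 + d) (c(N, d) = (2*N)*(5 + d) = 2*N*(5 + d))
B(K) = K²
U(O, j) = -7 + j² + 15*O (U(O, j) = -7 + (15*O + j*j) = -7 + (15*O + j²) = -7 + (j² + 15*O) = -7 + j² + 15*O)
(320 - 119)*U(B(-4), c(3, 2)) = (320 - 119)*(-7 + (2*3*(5 + 2))² + 15*(-4)²) = 201*(-7 + (2*3*7)² + 15*16) = 201*(-7 + 42² + 240) = 201*(-7 + 1764 + 240) = 201*1997 = 401397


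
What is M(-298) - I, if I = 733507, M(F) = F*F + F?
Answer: -645001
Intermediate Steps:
M(F) = F + F² (M(F) = F² + F = F + F²)
M(-298) - I = -298*(1 - 298) - 1*733507 = -298*(-297) - 733507 = 88506 - 733507 = -645001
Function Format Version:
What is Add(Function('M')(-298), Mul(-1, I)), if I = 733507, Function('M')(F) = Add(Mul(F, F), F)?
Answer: -645001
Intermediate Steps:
Function('M')(F) = Add(F, Pow(F, 2)) (Function('M')(F) = Add(Pow(F, 2), F) = Add(F, Pow(F, 2)))
Add(Function('M')(-298), Mul(-1, I)) = Add(Mul(-298, Add(1, -298)), Mul(-1, 733507)) = Add(Mul(-298, -297), -733507) = Add(88506, -733507) = -645001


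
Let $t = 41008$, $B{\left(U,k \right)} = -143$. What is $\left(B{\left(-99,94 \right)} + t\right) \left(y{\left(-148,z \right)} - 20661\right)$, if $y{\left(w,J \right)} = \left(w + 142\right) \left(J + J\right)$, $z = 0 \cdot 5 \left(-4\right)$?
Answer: $-844311765$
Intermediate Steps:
$z = 0$ ($z = 0 \left(-4\right) = 0$)
$y{\left(w,J \right)} = 2 J \left(142 + w\right)$ ($y{\left(w,J \right)} = \left(142 + w\right) 2 J = 2 J \left(142 + w\right)$)
$\left(B{\left(-99,94 \right)} + t\right) \left(y{\left(-148,z \right)} - 20661\right) = \left(-143 + 41008\right) \left(2 \cdot 0 \left(142 - 148\right) - 20661\right) = 40865 \left(2 \cdot 0 \left(-6\right) - 20661\right) = 40865 \left(0 - 20661\right) = 40865 \left(-20661\right) = -844311765$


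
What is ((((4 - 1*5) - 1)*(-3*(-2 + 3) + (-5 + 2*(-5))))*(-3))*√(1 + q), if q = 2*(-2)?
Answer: -108*I*√3 ≈ -187.06*I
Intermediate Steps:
q = -4
((((4 - 1*5) - 1)*(-3*(-2 + 3) + (-5 + 2*(-5))))*(-3))*√(1 + q) = ((((4 - 1*5) - 1)*(-3*(-2 + 3) + (-5 + 2*(-5))))*(-3))*√(1 - 4) = ((((4 - 5) - 1)*(-3*1 + (-5 - 10)))*(-3))*√(-3) = (((-1 - 1)*(-3 - 15))*(-3))*(I*√3) = (-2*(-18)*(-3))*(I*√3) = (36*(-3))*(I*√3) = -108*I*√3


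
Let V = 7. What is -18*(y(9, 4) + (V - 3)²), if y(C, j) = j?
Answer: -360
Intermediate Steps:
-18*(y(9, 4) + (V - 3)²) = -18*(4 + (7 - 3)²) = -18*(4 + 4²) = -18*(4 + 16) = -18*20 = -360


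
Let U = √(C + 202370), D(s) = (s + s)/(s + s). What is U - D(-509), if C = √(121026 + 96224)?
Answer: -1 + √(202370 + 5*√8690) ≈ 449.37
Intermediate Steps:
D(s) = 1 (D(s) = (2*s)/((2*s)) = (2*s)*(1/(2*s)) = 1)
C = 5*√8690 (C = √217250 = 5*√8690 ≈ 466.10)
U = √(202370 + 5*√8690) (U = √(5*√8690 + 202370) = √(202370 + 5*√8690) ≈ 450.37)
U - D(-509) = √(202370 + 5*√8690) - 1*1 = √(202370 + 5*√8690) - 1 = -1 + √(202370 + 5*√8690)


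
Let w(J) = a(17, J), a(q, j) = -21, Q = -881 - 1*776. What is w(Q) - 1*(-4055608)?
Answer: 4055587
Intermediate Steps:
Q = -1657 (Q = -881 - 776 = -1657)
w(J) = -21
w(Q) - 1*(-4055608) = -21 - 1*(-4055608) = -21 + 4055608 = 4055587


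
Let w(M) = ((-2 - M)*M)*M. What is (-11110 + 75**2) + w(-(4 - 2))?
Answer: -5485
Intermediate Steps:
w(M) = M**2*(-2 - M) (w(M) = (M*(-2 - M))*M = M**2*(-2 - M))
(-11110 + 75**2) + w(-(4 - 2)) = (-11110 + 75**2) + (-(4 - 2))**2*(-2 - (-1)*(4 - 2)) = (-11110 + 5625) + (-1*2)**2*(-2 - (-1)*2) = -5485 + (-2)**2*(-2 - 1*(-2)) = -5485 + 4*(-2 + 2) = -5485 + 4*0 = -5485 + 0 = -5485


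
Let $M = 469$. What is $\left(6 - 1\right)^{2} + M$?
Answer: $494$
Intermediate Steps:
$\left(6 - 1\right)^{2} + M = \left(6 - 1\right)^{2} + 469 = 5^{2} + 469 = 25 + 469 = 494$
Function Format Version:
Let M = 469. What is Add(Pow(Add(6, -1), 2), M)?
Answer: 494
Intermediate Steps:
Add(Pow(Add(6, -1), 2), M) = Add(Pow(Add(6, -1), 2), 469) = Add(Pow(5, 2), 469) = Add(25, 469) = 494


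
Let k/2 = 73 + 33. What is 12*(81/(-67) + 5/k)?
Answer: -50511/3551 ≈ -14.224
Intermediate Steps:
k = 212 (k = 2*(73 + 33) = 2*106 = 212)
12*(81/(-67) + 5/k) = 12*(81/(-67) + 5/212) = 12*(81*(-1/67) + 5*(1/212)) = 12*(-81/67 + 5/212) = 12*(-16837/14204) = -50511/3551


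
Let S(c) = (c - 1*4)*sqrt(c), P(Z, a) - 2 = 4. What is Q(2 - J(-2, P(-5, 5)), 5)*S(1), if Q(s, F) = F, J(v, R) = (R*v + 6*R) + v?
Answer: -15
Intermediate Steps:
P(Z, a) = 6 (P(Z, a) = 2 + 4 = 6)
J(v, R) = v + 6*R + R*v (J(v, R) = (6*R + R*v) + v = v + 6*R + R*v)
S(c) = sqrt(c)*(-4 + c) (S(c) = (c - 4)*sqrt(c) = (-4 + c)*sqrt(c) = sqrt(c)*(-4 + c))
Q(2 - J(-2, P(-5, 5)), 5)*S(1) = 5*(sqrt(1)*(-4 + 1)) = 5*(1*(-3)) = 5*(-3) = -15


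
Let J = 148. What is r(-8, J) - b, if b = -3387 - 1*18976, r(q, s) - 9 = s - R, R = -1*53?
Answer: 22573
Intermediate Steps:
R = -53
r(q, s) = 62 + s (r(q, s) = 9 + (s - 1*(-53)) = 9 + (s + 53) = 9 + (53 + s) = 62 + s)
b = -22363 (b = -3387 - 18976 = -22363)
r(-8, J) - b = (62 + 148) - 1*(-22363) = 210 + 22363 = 22573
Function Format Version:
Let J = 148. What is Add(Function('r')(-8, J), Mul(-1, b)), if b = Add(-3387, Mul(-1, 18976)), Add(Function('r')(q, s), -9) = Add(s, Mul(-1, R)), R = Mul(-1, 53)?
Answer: 22573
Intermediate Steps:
R = -53
Function('r')(q, s) = Add(62, s) (Function('r')(q, s) = Add(9, Add(s, Mul(-1, -53))) = Add(9, Add(s, 53)) = Add(9, Add(53, s)) = Add(62, s))
b = -22363 (b = Add(-3387, -18976) = -22363)
Add(Function('r')(-8, J), Mul(-1, b)) = Add(Add(62, 148), Mul(-1, -22363)) = Add(210, 22363) = 22573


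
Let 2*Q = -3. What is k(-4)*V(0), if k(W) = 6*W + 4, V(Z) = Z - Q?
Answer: -30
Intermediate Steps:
Q = -3/2 (Q = (½)*(-3) = -3/2 ≈ -1.5000)
V(Z) = 3/2 + Z (V(Z) = Z - 1*(-3/2) = Z + 3/2 = 3/2 + Z)
k(W) = 4 + 6*W
k(-4)*V(0) = (4 + 6*(-4))*(3/2 + 0) = (4 - 24)*(3/2) = -20*3/2 = -30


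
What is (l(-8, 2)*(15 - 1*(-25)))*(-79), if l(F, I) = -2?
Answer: 6320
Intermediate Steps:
(l(-8, 2)*(15 - 1*(-25)))*(-79) = -2*(15 - 1*(-25))*(-79) = -2*(15 + 25)*(-79) = -2*40*(-79) = -80*(-79) = 6320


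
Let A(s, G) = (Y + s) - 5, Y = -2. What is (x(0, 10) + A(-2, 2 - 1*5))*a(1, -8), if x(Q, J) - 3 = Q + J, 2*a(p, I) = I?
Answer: -16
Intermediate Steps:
a(p, I) = I/2
x(Q, J) = 3 + J + Q (x(Q, J) = 3 + (Q + J) = 3 + (J + Q) = 3 + J + Q)
A(s, G) = -7 + s (A(s, G) = (-2 + s) - 5 = -7 + s)
(x(0, 10) + A(-2, 2 - 1*5))*a(1, -8) = ((3 + 10 + 0) + (-7 - 2))*((½)*(-8)) = (13 - 9)*(-4) = 4*(-4) = -16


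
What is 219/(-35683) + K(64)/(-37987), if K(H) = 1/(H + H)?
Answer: -1064887267/173502735488 ≈ -0.0061376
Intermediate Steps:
K(H) = 1/(2*H)
219/(-35683) + K(64)/(-37987) = 219/(-35683) + ((1/2)/64)/(-37987) = 219*(-1/35683) + ((1/2)*(1/64))*(-1/37987) = -219/35683 + (1/128)*(-1/37987) = -219/35683 - 1/4862336 = -1064887267/173502735488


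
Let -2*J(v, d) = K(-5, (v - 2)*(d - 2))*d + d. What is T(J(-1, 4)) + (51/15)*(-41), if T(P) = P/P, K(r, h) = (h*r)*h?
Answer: -692/5 ≈ -138.40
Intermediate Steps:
K(r, h) = r*h**2
J(v, d) = -d/2 + 5*d*(-2 + d)**2*(-2 + v)**2/2 (J(v, d) = -((-5*(d - 2)**2*(v - 2)**2)*d + d)/2 = -((-5*(-2 + d)**2*(-2 + v)**2)*d + d)/2 = -(-5*d*(-2 + d)**2*(-2 + v)**2 + d)/2 = -(d - 5*d*(-2 + d)**2*(-2 + v)**2)/2 = -d/2 + 5*d*(-2 + d)**2*(-2 + v)**2/2)
T(P) = 1
T(J(-1, 4)) + (51/15)*(-41) = 1 + (51/15)*(-41) = 1 + (51*(1/15))*(-41) = 1 + (17/5)*(-41) = 1 - 697/5 = -692/5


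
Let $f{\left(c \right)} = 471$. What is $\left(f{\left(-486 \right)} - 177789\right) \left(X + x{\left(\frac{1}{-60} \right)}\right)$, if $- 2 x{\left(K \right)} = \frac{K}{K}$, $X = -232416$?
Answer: $41211628947$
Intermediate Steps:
$x{\left(K \right)} = - \frac{1}{2}$ ($x{\left(K \right)} = - \frac{K \frac{1}{K}}{2} = \left(- \frac{1}{2}\right) 1 = - \frac{1}{2}$)
$\left(f{\left(-486 \right)} - 177789\right) \left(X + x{\left(\frac{1}{-60} \right)}\right) = \left(471 - 177789\right) \left(-232416 - \frac{1}{2}\right) = \left(-177318\right) \left(- \frac{464833}{2}\right) = 41211628947$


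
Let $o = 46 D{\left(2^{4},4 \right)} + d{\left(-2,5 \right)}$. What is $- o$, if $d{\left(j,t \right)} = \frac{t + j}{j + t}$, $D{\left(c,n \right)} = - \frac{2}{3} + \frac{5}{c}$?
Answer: $\frac{367}{24} \approx 15.292$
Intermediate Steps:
$D{\left(c,n \right)} = - \frac{2}{3} + \frac{5}{c}$ ($D{\left(c,n \right)} = \left(-2\right) \frac{1}{3} + \frac{5}{c} = - \frac{2}{3} + \frac{5}{c}$)
$d{\left(j,t \right)} = 1$ ($d{\left(j,t \right)} = \frac{j + t}{j + t} = 1$)
$o = - \frac{367}{24}$ ($o = 46 \left(- \frac{2}{3} + \frac{5}{2^{4}}\right) + 1 = 46 \left(- \frac{2}{3} + \frac{5}{16}\right) + 1 = 46 \left(- \frac{17}{48}\right) + 1 = - \frac{391}{24} + 1 = - \frac{367}{24} \approx -15.292$)
$- o = \left(-1\right) \left(- \frac{367}{24}\right) = \frac{367}{24}$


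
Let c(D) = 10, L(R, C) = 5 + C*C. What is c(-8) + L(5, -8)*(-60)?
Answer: -4130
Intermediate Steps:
L(R, C) = 5 + C²
c(-8) + L(5, -8)*(-60) = 10 + (5 + (-8)²)*(-60) = 10 + (5 + 64)*(-60) = 10 + 69*(-60) = 10 - 4140 = -4130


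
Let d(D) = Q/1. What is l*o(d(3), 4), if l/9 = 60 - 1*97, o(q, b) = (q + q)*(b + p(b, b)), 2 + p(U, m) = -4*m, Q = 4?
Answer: 37296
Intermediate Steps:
p(U, m) = -2 - 4*m
d(D) = 4 (d(D) = 4/1 = 4*1 = 4)
o(q, b) = 2*q*(-2 - 3*b) (o(q, b) = (q + q)*(b + (-2 - 4*b)) = (2*q)*(-2 - 3*b) = 2*q*(-2 - 3*b))
l = -333 (l = 9*(60 - 1*97) = 9*(60 - 97) = 9*(-37) = -333)
l*o(d(3), 4) = -(-666)*4*(2 + 3*4) = -(-666)*4*(2 + 12) = -(-666)*4*14 = -333*(-112) = 37296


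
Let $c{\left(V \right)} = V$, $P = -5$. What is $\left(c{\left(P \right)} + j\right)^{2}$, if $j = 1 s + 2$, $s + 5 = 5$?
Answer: $9$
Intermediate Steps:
$s = 0$ ($s = -5 + 5 = 0$)
$j = 2$ ($j = 1 \cdot 0 + 2 = 0 + 2 = 2$)
$\left(c{\left(P \right)} + j\right)^{2} = \left(-5 + 2\right)^{2} = \left(-3\right)^{2} = 9$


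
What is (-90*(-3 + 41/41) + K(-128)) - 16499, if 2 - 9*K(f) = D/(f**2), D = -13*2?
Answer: -1203150835/73728 ≈ -16319.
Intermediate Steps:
D = -26
K(f) = 2/9 + 26/(9*f**2) (K(f) = 2/9 - (-26)/(9*(f**2)) = 2/9 - (-26)/(9*f**2) = 2/9 + 26/(9*f**2))
(-90*(-3 + 41/41) + K(-128)) - 16499 = (-90*(-3 + 41/41) + (2/9 + (26/9)/(-128)**2)) - 16499 = (-90*(-3 + 41*(1/41)) + (2/9 + (26/9)*(1/16384))) - 16499 = (-90*(-3 + 1) + (2/9 + 13/73728)) - 16499 = (-90*(-2) + 16397/73728) - 16499 = (180 + 16397/73728) - 16499 = 13287437/73728 - 16499 = -1203150835/73728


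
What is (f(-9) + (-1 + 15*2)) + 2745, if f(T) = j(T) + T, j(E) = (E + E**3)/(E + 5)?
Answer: 5899/2 ≈ 2949.5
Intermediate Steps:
j(E) = (E + E**3)/(5 + E)
f(T) = T + (T + T**3)/(5 + T) (f(T) = (T + T**3)/(5 + T) + T = T + (T + T**3)/(5 + T))
(f(-9) + (-1 + 15*2)) + 2745 = (-9*(6 - 9 + (-9)**2)/(5 - 9) + (-1 + 15*2)) + 2745 = (-9*(6 - 9 + 81)/(-4) + (-1 + 30)) + 2745 = (-9*(-1/4)*78 + 29) + 2745 = (351/2 + 29) + 2745 = 409/2 + 2745 = 5899/2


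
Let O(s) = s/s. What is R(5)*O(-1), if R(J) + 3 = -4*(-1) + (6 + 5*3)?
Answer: 22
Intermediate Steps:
R(J) = 22 (R(J) = -3 + (-4*(-1) + (6 + 5*3)) = -3 + (4 + (6 + 15)) = -3 + (4 + 21) = -3 + 25 = 22)
O(s) = 1
R(5)*O(-1) = 22*1 = 22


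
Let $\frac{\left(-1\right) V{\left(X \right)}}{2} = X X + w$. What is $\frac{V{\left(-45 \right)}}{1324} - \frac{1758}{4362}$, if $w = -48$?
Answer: $- \frac{1631245}{481274} \approx -3.3894$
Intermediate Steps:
$V{\left(X \right)} = 96 - 2 X^{2}$ ($V{\left(X \right)} = - 2 \left(X X - 48\right) = - 2 \left(X^{2} - 48\right) = - 2 \left(-48 + X^{2}\right) = 96 - 2 X^{2}$)
$\frac{V{\left(-45 \right)}}{1324} - \frac{1758}{4362} = \frac{96 - 2 \left(-45\right)^{2}}{1324} - \frac{1758}{4362} = \left(96 - 4050\right) \frac{1}{1324} - \frac{293}{727} = \left(-3954\right) \frac{1}{1324} - \frac{293}{727} = - \frac{1977}{662} - \frac{293}{727} = - \frac{1631245}{481274}$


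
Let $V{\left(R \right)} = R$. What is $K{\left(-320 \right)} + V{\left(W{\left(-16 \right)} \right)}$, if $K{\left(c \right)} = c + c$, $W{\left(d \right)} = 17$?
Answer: $-623$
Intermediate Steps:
$K{\left(c \right)} = 2 c$
$K{\left(-320 \right)} + V{\left(W{\left(-16 \right)} \right)} = 2 \left(-320\right) + 17 = -640 + 17 = -623$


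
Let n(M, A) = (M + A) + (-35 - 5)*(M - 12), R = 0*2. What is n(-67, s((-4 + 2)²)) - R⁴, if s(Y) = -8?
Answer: 3085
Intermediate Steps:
R = 0
n(M, A) = 480 + A - 39*M (n(M, A) = (A + M) - 40*(-12 + M) = (A + M) + (480 - 40*M) = 480 + A - 39*M)
n(-67, s((-4 + 2)²)) - R⁴ = (480 - 8 - 39*(-67)) - 1*0⁴ = (480 - 8 + 2613) - 1*0 = 3085 + 0 = 3085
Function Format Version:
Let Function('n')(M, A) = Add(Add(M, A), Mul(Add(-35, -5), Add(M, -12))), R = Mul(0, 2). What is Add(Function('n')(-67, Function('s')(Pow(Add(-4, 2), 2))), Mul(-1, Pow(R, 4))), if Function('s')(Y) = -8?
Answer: 3085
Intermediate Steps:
R = 0
Function('n')(M, A) = Add(480, A, Mul(-39, M)) (Function('n')(M, A) = Add(Add(A, M), Mul(-40, Add(-12, M))) = Add(Add(A, M), Add(480, Mul(-40, M))) = Add(480, A, Mul(-39, M)))
Add(Function('n')(-67, Function('s')(Pow(Add(-4, 2), 2))), Mul(-1, Pow(R, 4))) = Add(Add(480, -8, Mul(-39, -67)), Mul(-1, Pow(0, 4))) = Add(Add(480, -8, 2613), Mul(-1, 0)) = Add(3085, 0) = 3085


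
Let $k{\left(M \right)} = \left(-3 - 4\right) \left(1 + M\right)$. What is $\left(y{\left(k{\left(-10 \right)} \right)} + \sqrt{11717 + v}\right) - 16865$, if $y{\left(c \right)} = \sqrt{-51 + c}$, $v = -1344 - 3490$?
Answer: $-16865 + \sqrt{6883} + 2 \sqrt{3} \approx -16779.0$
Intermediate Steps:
$v = -4834$ ($v = -1344 - 3490 = -4834$)
$k{\left(M \right)} = -7 - 7 M$ ($k{\left(M \right)} = - 7 \left(1 + M\right) = -7 - 7 M$)
$\left(y{\left(k{\left(-10 \right)} \right)} + \sqrt{11717 + v}\right) - 16865 = \left(\sqrt{-51 - -63} + \sqrt{11717 - 4834}\right) - 16865 = \left(\sqrt{-51 + \left(-7 + 70\right)} + \sqrt{6883}\right) - 16865 = \left(\sqrt{-51 + 63} + \sqrt{6883}\right) - 16865 = \left(\sqrt{12} + \sqrt{6883}\right) - 16865 = \left(2 \sqrt{3} + \sqrt{6883}\right) - 16865 = \left(\sqrt{6883} + 2 \sqrt{3}\right) - 16865 = -16865 + \sqrt{6883} + 2 \sqrt{3}$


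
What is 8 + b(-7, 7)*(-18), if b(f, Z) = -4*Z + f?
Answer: 638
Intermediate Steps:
b(f, Z) = f - 4*Z
8 + b(-7, 7)*(-18) = 8 + (-7 - 4*7)*(-18) = 8 + (-7 - 28)*(-18) = 8 - 35*(-18) = 8 + 630 = 638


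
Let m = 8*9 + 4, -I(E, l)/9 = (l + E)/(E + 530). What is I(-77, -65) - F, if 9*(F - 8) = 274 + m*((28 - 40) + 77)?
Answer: -264784/453 ≈ -584.51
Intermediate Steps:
I(E, l) = -9*(E + l)/(530 + E) (I(E, l) = -9*(l + E)/(E + 530) = -9*(E + l)/(530 + E))
m = 76 (m = 72 + 4 = 76)
F = 1762/3 (F = 8 + (274 + 76*((28 - 40) + 77))/9 = 8 + (274 + 76*(-12 + 77))/9 = 8 + (274 + 76*65)/9 = 8 + (274 + 4940)/9 = 8 + (1/9)*5214 = 8 + 1738/3 = 1762/3 ≈ 587.33)
I(-77, -65) - F = 9*(-1*(-77) - 1*(-65))/(530 - 77) - 1*1762/3 = 9*(77 + 65)/453 - 1762/3 = 9*(1/453)*142 - 1762/3 = 426/151 - 1762/3 = -264784/453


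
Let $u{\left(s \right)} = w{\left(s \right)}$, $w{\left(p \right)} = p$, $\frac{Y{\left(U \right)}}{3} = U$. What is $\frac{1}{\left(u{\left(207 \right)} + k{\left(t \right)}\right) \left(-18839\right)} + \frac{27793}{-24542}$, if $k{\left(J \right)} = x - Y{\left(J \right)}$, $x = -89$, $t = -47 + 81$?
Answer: $- \frac{4188750887}{3698773904} \approx -1.1325$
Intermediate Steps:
$Y{\left(U \right)} = 3 U$
$t = 34$
$u{\left(s \right)} = s$
$k{\left(J \right)} = -89 - 3 J$
$\frac{1}{\left(u{\left(207 \right)} + k{\left(t \right)}\right) \left(-18839\right)} + \frac{27793}{-24542} = \frac{1}{\left(207 - 191\right) \left(-18839\right)} + \frac{27793}{-24542} = \frac{1}{207 - 191} \left(- \frac{1}{18839}\right) + 27793 \left(- \frac{1}{24542}\right) = \frac{1}{207 - 191} \left(- \frac{1}{18839}\right) - \frac{27793}{24542} = \frac{1}{16} \left(- \frac{1}{18839}\right) - \frac{27793}{24542} = - \frac{1}{301424} - \frac{27793}{24542} = - \frac{4188750887}{3698773904}$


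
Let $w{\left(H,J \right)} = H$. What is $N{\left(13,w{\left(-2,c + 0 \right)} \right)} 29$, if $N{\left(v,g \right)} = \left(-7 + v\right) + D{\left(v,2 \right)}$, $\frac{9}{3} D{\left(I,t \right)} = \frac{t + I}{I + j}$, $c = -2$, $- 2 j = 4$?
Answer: $\frac{2059}{11} \approx 187.18$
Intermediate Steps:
$j = -2$ ($j = \left(- \frac{1}{2}\right) 4 = -2$)
$D{\left(I,t \right)} = \frac{I + t}{3 \left(-2 + I\right)}$ ($D{\left(I,t \right)} = \frac{\left(t + I\right) \frac{1}{I - 2}}{3} = \frac{\left(I + t\right) \frac{1}{-2 + I}}{3} = \frac{\frac{1}{-2 + I} \left(I + t\right)}{3} = \frac{I + t}{3 \left(-2 + I\right)}$)
$N{\left(v,g \right)} = -7 + v + \frac{2 + v}{3 \left(-2 + v\right)}$ ($N{\left(v,g \right)} = \left(-7 + v\right) + \frac{v + 2}{3 \left(-2 + v\right)} = \left(-7 + v\right) + \frac{2 + v}{3 \left(-2 + v\right)} = -7 + v + \frac{2 + v}{3 \left(-2 + v\right)}$)
$N{\left(13,w{\left(-2,c + 0 \right)} \right)} 29 = \frac{44 - 338 + 3 \cdot 13^{2}}{3 \left(-2 + 13\right)} 29 = \frac{44 - 338 + 3 \cdot 169}{3 \cdot 11} \cdot 29 = \frac{1}{3} \cdot \frac{1}{11} \left(44 - 338 + 507\right) 29 = \frac{1}{3} \cdot \frac{1}{11} \cdot 213 \cdot 29 = \frac{71}{11} \cdot 29 = \frac{2059}{11}$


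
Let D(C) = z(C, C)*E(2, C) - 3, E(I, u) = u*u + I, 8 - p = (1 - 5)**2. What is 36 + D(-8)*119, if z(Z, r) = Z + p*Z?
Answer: 439503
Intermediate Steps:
p = -8 (p = 8 - (1 - 5)**2 = 8 - 1*(-4)**2 = 8 - 1*16 = 8 - 16 = -8)
E(I, u) = I + u**2 (E(I, u) = u**2 + I = I + u**2)
z(Z, r) = -7*Z (z(Z, r) = Z - 8*Z = -7*Z)
D(C) = -3 - 7*C*(2 + C**2) (D(C) = (-7*C)*(2 + C**2) - 3 = -7*C*(2 + C**2) - 3 = -3 - 7*C*(2 + C**2))
36 + D(-8)*119 = 36 + (-3 - 7*(-8)*(2 + (-8)**2))*119 = 36 + (-3 - 7*(-8)*(2 + 64))*119 = 36 + (-3 - 7*(-8)*66)*119 = 36 + (-3 + 3696)*119 = 36 + 3693*119 = 36 + 439467 = 439503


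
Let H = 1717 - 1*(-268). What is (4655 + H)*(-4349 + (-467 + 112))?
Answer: -31234560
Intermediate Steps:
H = 1985 (H = 1717 + 268 = 1985)
(4655 + H)*(-4349 + (-467 + 112)) = (4655 + 1985)*(-4349 + (-467 + 112)) = 6640*(-4349 - 355) = 6640*(-4704) = -31234560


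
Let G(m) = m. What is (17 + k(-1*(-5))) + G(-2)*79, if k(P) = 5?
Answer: -136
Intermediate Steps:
(17 + k(-1*(-5))) + G(-2)*79 = (17 + 5) - 2*79 = 22 - 158 = -136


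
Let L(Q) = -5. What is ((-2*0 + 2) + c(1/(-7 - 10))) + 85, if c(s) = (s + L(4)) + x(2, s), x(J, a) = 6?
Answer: 1495/17 ≈ 87.941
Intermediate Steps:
c(s) = 1 + s (c(s) = (s - 5) + 6 = (-5 + s) + 6 = 1 + s)
((-2*0 + 2) + c(1/(-7 - 10))) + 85 = ((-2*0 + 2) + (1 + 1/(-7 - 10))) + 85 = ((0 + 2) + (1 + 1/(-17))) + 85 = (2 + (1 - 1/17)) + 85 = (2 + 16/17) + 85 = 50/17 + 85 = 1495/17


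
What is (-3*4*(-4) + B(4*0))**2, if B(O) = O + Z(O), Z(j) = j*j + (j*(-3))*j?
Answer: 2304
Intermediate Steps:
Z(j) = -2*j**2 (Z(j) = j**2 + (-3*j)*j = j**2 - 3*j**2 = -2*j**2)
B(O) = O - 2*O**2
(-3*4*(-4) + B(4*0))**2 = (-3*4*(-4) + (4*0)*(1 - 8*0))**2 = (-12*(-4) + 0*(1 - 2*0))**2 = (48 + 0*(1 + 0))**2 = (48 + 0*1)**2 = (48 + 0)**2 = 48**2 = 2304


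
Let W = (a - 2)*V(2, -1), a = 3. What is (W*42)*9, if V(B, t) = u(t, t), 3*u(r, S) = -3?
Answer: -378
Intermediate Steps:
u(r, S) = -1 (u(r, S) = (⅓)*(-3) = -1)
V(B, t) = -1
W = -1 (W = (3 - 2)*(-1) = 1*(-1) = -1)
(W*42)*9 = -1*42*9 = -42*9 = -378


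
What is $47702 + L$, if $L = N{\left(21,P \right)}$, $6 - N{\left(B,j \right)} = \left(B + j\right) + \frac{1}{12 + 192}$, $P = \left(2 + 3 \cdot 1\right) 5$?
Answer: $\frac{9723047}{204} \approx 47662.0$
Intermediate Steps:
$P = 25$ ($P = \left(2 + 3\right) 5 = 5 \cdot 5 = 25$)
$N{\left(B,j \right)} = \frac{1223}{204} - B - j$ ($N{\left(B,j \right)} = 6 - \left(\left(B + j\right) + \frac{1}{12 + 192}\right) = 6 - \left(\left(B + j\right) + \frac{1}{204}\right) = 6 - \left(\frac{1}{204} + B + j\right) = \frac{1223}{204} - B - j$)
$L = - \frac{8161}{204}$ ($L = \frac{1223}{204} - 21 - 25 = - \frac{8161}{204} \approx -40.005$)
$47702 + L = 47702 - \frac{8161}{204} = \frac{9723047}{204}$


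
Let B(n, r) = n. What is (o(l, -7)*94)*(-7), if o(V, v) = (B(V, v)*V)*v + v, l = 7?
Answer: 230300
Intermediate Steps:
o(V, v) = v + v*V² (o(V, v) = (V*V)*v + v = V²*v + v = v*V² + v = v + v*V²)
(o(l, -7)*94)*(-7) = (-7*(1 + 7²)*94)*(-7) = (-7*(1 + 49)*94)*(-7) = (-7*50*94)*(-7) = -350*94*(-7) = -32900*(-7) = 230300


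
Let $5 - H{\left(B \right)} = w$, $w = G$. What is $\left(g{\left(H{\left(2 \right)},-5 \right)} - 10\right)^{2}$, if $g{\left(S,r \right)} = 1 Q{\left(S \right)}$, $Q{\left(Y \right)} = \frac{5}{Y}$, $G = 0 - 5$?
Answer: $\frac{361}{4} \approx 90.25$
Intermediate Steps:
$G = -5$
$w = -5$
$H{\left(B \right)} = 10$ ($H{\left(B \right)} = 5 - -5 = 5 + 5 = 10$)
$g{\left(S,r \right)} = \frac{5}{S}$ ($g{\left(S,r \right)} = 1 \frac{5}{S} = \frac{5}{S}$)
$\left(g{\left(H{\left(2 \right)},-5 \right)} - 10\right)^{2} = \left(\frac{5}{10} - 10\right)^{2} = \left(5 \cdot \frac{1}{10} - 10\right)^{2} = \left(\frac{1}{2} - 10\right)^{2} = \left(- \frac{19}{2}\right)^{2} = \frac{361}{4}$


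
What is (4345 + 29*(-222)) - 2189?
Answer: -4282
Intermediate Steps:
(4345 + 29*(-222)) - 2189 = (4345 - 6438) - 2189 = -2093 - 2189 = -4282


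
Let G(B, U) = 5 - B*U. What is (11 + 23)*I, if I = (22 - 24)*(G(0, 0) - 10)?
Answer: 340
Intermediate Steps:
G(B, U) = 5 - B*U
I = 10 (I = (22 - 24)*((5 - 1*0*0) - 10) = -2*((5 + 0) - 10) = -2*(5 - 10) = -2*(-5) = 10)
(11 + 23)*I = (11 + 23)*10 = 34*10 = 340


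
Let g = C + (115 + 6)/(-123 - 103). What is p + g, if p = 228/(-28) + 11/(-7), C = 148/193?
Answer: -2895359/305326 ≈ -9.4828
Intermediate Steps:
C = 148/193 (C = 148*(1/193) = 148/193 ≈ 0.76684)
p = -68/7 (p = 228*(-1/28) + 11*(-1/7) = -57/7 - 11/7 = -68/7 ≈ -9.7143)
g = 10095/43618 (g = 148/193 + (115 + 6)/(-123 - 103) = 148/193 + 121/(-226) = 148/193 + 121*(-1/226) = 148/193 - 121/226 = 10095/43618 ≈ 0.23144)
p + g = -68/7 + 10095/43618 = -2895359/305326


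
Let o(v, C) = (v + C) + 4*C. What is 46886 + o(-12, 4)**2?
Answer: 46950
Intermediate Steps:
o(v, C) = v + 5*C (o(v, C) = (C + v) + 4*C = v + 5*C)
46886 + o(-12, 4)**2 = 46886 + (-12 + 5*4)**2 = 46886 + (-12 + 20)**2 = 46886 + 8**2 = 46886 + 64 = 46950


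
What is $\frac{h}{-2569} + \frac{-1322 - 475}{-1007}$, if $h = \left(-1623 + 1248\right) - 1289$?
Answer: $\frac{6292141}{2586983} \approx 2.4322$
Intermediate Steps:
$h = -1664$ ($h = -375 - 1289 = -1664$)
$\frac{h}{-2569} + \frac{-1322 - 475}{-1007} = - \frac{1664}{-2569} + \frac{-1322 - 475}{-1007} = \left(-1664\right) \left(- \frac{1}{2569}\right) + \left(-1322 - 475\right) \left(- \frac{1}{1007}\right) = \frac{1664}{2569} - - \frac{1797}{1007} = \frac{1664}{2569} + \frac{1797}{1007} = \frac{6292141}{2586983}$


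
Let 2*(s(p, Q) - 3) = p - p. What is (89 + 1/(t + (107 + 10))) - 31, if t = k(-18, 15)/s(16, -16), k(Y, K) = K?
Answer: 7077/122 ≈ 58.008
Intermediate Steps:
s(p, Q) = 3 (s(p, Q) = 3 + (p - p)/2 = 3 + (½)*0 = 3 + 0 = 3)
t = 5 (t = 15/3 = 15*(⅓) = 5)
(89 + 1/(t + (107 + 10))) - 31 = (89 + 1/(5 + (107 + 10))) - 31 = (89 + 1/(5 + 117)) - 31 = (89 + 1/122) - 31 = 10859/122 - 31 = 7077/122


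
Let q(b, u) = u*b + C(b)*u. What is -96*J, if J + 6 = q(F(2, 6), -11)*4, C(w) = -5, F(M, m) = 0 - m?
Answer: -45888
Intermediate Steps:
F(M, m) = -m
q(b, u) = -5*u + b*u (q(b, u) = u*b - 5*u = b*u - 5*u = -5*u + b*u)
J = 478 (J = -6 - 11*(-5 - 1*6)*4 = -6 - 11*(-5 - 6)*4 = -6 - 11*(-11)*4 = -6 + 121*4 = -6 + 484 = 478)
-96*J = -96*478 = -45888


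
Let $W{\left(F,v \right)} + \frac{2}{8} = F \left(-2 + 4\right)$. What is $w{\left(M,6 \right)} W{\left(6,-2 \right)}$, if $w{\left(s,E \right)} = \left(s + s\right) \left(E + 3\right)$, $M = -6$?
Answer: $-1269$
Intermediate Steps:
$w{\left(s,E \right)} = 2 s \left(3 + E\right)$
$W{\left(F,v \right)} = - \frac{1}{4} + 2 F$ ($W{\left(F,v \right)} = - \frac{1}{4} + F \left(-2 + 4\right) = - \frac{1}{4} + F 2 = - \frac{1}{4} + 2 F$)
$w{\left(M,6 \right)} W{\left(6,-2 \right)} = 2 \left(-6\right) \left(3 + 6\right) \left(- \frac{1}{4} + 2 \cdot 6\right) = 2 \left(-6\right) 9 \left(- \frac{1}{4} + 12\right) = \left(-108\right) \frac{47}{4} = -1269$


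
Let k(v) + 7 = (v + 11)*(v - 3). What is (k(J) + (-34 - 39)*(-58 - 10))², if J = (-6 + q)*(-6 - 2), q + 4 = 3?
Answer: 72386064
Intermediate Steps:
q = -1 (q = -4 + 3 = -1)
J = 56 (J = (-6 - 1)*(-6 - 2) = -7*(-8) = 56)
k(v) = -7 + (-3 + v)*(11 + v) (k(v) = -7 + (v + 11)*(v - 3) = -7 + (11 + v)*(-3 + v) = -7 + (-3 + v)*(11 + v))
(k(J) + (-34 - 39)*(-58 - 10))² = ((-40 + 56² + 8*56) + (-34 - 39)*(-58 - 10))² = ((-40 + 3136 + 448) - 73*(-68))² = (3544 + 4964)² = 8508² = 72386064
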